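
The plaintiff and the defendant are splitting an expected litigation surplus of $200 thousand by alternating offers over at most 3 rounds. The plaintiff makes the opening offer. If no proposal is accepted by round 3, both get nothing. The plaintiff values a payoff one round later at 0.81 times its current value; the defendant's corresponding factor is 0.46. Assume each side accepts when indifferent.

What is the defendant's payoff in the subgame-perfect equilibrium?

17.48

Round 3 (the plaintiff proposes): rejection yields 0 for the defendant; the plaintiff offers 0 and keeps 200.
Round 2 (the defendant proposes): the plaintiff can get 200 next round, worth 0.81 × 200 = 162 now; the defendant offers that and keeps 38.
Round 1 (the plaintiff proposes): the defendant can get 38 next round, worth 0.46 × 38 = 17.48 now; the plaintiff offers that and keeps 182.52.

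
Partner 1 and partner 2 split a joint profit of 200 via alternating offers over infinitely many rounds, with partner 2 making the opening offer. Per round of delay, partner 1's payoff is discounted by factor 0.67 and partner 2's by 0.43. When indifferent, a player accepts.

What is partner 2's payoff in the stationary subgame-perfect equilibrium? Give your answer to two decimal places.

92.71

In a stationary SPE each proposer offers the other exactly their discounted continuation value.
If partner 2 keeps x when proposing and partner 1 keeps y when proposing, then x = 200 − 0.67y and y = 200 − 0.43x.
Solving: x = 200(1 − 0.67) / (1 − 0.43·0.67) = 66 / 0.7119 ≈ 92.7097.
Partner 1 gets 200 − 92.7097 ≈ 107.2903.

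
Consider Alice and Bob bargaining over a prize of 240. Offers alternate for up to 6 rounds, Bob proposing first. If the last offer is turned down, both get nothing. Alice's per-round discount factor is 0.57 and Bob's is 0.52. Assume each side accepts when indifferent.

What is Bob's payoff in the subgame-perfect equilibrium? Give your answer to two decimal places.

Solve by backward induction from round 6.
Round 6 (Alice proposes): rejection yields 0 for Bob; Alice offers 0 and keeps 240.
Round 5 (Bob proposes): Alice can get 240 next round, worth 0.57 × 240 = 136.8 now, so Bob offers 136.8, keeping 103.2.
Round 4 (Alice proposes): Bob can get 103.2 next round, worth 0.52 × 103.2 = 53.664 now, so Alice offers 53.664, keeping 186.336.
Round 3 (Bob proposes): Alice can get 186.336 next round, worth 0.57 × 186.336 = 106.21152 now. Bob offers 106.21152 and keeps 240 − 106.21152 = 133.78848.
Round 2 (Alice proposes): Bob can get 133.78848 next round, worth 0.52 × 133.78848 = 69.5700096 now, so Alice offers 69.5700096, keeping 170.4299904.
Round 1 (Bob proposes): Alice can get 170.4299904 next round, worth 0.57 × 170.4299904 = 97.145094528 now; Bob offers that and keeps 142.854905472.

142.85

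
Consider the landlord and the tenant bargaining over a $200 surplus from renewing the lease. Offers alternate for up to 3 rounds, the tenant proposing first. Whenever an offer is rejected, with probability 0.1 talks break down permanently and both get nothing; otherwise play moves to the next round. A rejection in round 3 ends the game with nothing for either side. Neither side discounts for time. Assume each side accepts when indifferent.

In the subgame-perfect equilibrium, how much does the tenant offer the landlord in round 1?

18

By backward induction:
Round 3 (the tenant proposes): rejection yields 0 for the landlord; the tenant offers 0 and keeps 200.
Round 2 (the landlord proposes): rejecting gives the tenant an expected 0.9 × 200 = 180. The landlord offers 180 and keeps 200 − 180 = 20.
Round 1 (the tenant proposes): rejecting gives the landlord an expected 0.9 × 20 = 18; the tenant offers that and keeps 182.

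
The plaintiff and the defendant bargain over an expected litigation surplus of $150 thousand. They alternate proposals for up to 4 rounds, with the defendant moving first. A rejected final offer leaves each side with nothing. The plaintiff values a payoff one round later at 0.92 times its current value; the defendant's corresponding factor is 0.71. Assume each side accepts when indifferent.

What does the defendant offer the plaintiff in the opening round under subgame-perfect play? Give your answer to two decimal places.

130.16

Round 4 (the plaintiff proposes): the defendant will accept anything ≥ 0, so the plaintiff offers 0 and keeps 150.
Round 3 (the defendant proposes): the plaintiff can get 150 next round, worth 0.92 × 150 = 138 now; the defendant offers that and keeps 12.
Round 2 (the plaintiff proposes): the defendant can get 12 next round, worth 0.71 × 12 = 8.52 now. The plaintiff offers 8.52 and keeps 150 − 8.52 = 141.48.
Round 1 (the defendant proposes): the plaintiff can get 141.48 next round, worth 0.92 × 141.48 = 130.1616 now. The defendant offers 130.1616 and keeps 150 − 130.1616 = 19.8384.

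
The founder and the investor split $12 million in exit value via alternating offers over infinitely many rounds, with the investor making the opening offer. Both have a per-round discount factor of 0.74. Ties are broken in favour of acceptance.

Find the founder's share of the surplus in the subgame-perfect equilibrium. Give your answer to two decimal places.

5.10

Let x be the investor's share when the investor proposes and y be the founder's share when the founder proposes.
The founder accepts iff offered ≥ 0.74·y, so x = 12 − 0.74y. Symmetrically y = 12 − 0.74x.
Substituting: x = 12 − 0.74(12 − 0.74x), giving x(1 − 0.74·0.74) = 12(1 − 0.74).
So x = 12 × 0.26 / 0.4524 ≈ 6.8966, and the founder receives 12 − x ≈ 5.1034.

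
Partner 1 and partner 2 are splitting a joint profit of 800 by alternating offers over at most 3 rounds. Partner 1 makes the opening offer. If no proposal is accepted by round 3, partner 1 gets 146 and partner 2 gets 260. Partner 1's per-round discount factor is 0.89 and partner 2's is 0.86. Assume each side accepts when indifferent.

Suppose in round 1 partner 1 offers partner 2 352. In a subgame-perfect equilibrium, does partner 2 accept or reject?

Work out partner 2's continuation value if the offer is rejected.
Round 3 (partner 1 proposes): partner 2 gets 260 if talks fail, so partner 1 offers 260 and keeps 540.
Round 2 (partner 2 proposes): partner 1 can get 540 next round, worth 0.89 × 540 = 480.6 now, so partner 2 offers 480.6, keeping 319.4.
So by rejecting in round 1, partner 2 gets 319.4 next round, worth 0.86 × 319.4 = 274.684 now.
Offer 352 ≥ 274.684, so partner 2 accepts.

Accept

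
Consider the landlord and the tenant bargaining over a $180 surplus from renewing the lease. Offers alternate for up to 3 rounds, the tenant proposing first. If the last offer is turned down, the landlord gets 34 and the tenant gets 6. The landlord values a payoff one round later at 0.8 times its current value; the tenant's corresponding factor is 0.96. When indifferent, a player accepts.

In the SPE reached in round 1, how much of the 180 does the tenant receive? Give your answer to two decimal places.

148.13

Round 3 (the tenant proposes): the landlord gets 34 if talks fail, so the tenant offers 34 and keeps 146.
Round 2 (the landlord proposes): the tenant can get 146 next round, worth 0.96 × 146 = 140.16 now, so the landlord offers 140.16, keeping 39.84.
Round 1 (the tenant proposes): the landlord can get 39.84 next round, worth 0.8 × 39.84 = 31.872 now; the tenant offers that and keeps 148.128.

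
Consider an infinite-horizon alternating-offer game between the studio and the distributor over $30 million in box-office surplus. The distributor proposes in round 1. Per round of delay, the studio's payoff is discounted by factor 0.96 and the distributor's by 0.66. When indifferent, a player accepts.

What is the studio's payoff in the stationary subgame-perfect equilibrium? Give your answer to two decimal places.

26.72

Let x be the distributor's share when the distributor proposes and y be the studio's share when the studio proposes.
The studio accepts iff offered ≥ 0.96·y, so x = 30 − 0.96y. Symmetrically y = 30 − 0.66x.
Substituting: x = 30 − 0.96(30 − 0.66x), giving x(1 − 0.66·0.96) = 30(1 − 0.96).
So x = 30 × 0.04 / 0.3664 ≈ 3.2751, and the studio receives 30 − x ≈ 26.7249.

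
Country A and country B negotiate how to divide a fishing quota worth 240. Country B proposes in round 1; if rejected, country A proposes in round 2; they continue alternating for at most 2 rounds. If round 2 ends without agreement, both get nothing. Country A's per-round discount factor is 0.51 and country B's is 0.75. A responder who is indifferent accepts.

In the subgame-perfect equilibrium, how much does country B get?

By backward induction:
Round 2 (country A proposes): country B will accept anything ≥ 0, so country A offers 0 and keeps 240.
Round 1 (country B proposes): country A can get 240 next round, worth 0.51 × 240 = 122.4 now. Country B offers 122.4 and keeps 240 − 122.4 = 117.6.

117.6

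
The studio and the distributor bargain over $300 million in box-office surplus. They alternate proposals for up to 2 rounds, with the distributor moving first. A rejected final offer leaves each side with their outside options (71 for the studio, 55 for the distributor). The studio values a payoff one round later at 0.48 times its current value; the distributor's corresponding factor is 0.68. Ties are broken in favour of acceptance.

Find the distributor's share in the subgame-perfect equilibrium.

Round 2 (the studio proposes): the distributor gets 55 if talks fail, so the studio offers 55 and keeps 245.
Round 1 (the distributor proposes): the studio can get 245 next round, worth 0.48 × 245 = 117.6 now. The distributor offers 117.6 and keeps 300 − 117.6 = 182.4.

182.4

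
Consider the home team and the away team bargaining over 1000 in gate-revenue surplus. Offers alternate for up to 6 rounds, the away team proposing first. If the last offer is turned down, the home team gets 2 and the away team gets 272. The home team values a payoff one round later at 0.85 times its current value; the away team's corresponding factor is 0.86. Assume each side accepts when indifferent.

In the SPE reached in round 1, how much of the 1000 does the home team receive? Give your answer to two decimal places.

536.65

By backward induction:
Round 6 (the home team proposes): the away team gets 272 if talks fail, so the home team offers 272 and keeps 728.
Round 5 (the away team proposes): the home team can get 728 next round, worth 0.85 × 728 = 618.8 now; the away team offers that and keeps 381.2.
Round 4 (the home team proposes): the away team can get 381.2 next round, worth 0.86 × 381.2 = 327.832 now, so the home team offers 327.832, keeping 672.168.
Round 3 (the away team proposes): the home team can get 672.168 next round, worth 0.85 × 672.168 = 571.3428 now. The away team offers 571.3428 and keeps 1000 − 571.3428 = 428.6572.
Round 2 (the home team proposes): the away team can get 428.6572 next round, worth 0.86 × 428.6572 = 368.645192 now. The home team offers 368.645192 and keeps 1000 − 368.645192 = 631.354808.
Round 1 (the away team proposes): the home team can get 631.354808 next round, worth 0.85 × 631.354808 = 536.6515868 now, so the away team offers 536.6515868, keeping 463.3484132.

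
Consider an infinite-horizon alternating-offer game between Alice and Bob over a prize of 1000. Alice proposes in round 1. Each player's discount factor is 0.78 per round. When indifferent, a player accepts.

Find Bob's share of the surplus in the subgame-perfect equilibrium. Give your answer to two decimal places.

Let x be Alice's share when Alice proposes and y be Bob's share when Bob proposes.
Bob accepts iff offered ≥ 0.78·y, so x = 1000 − 0.78y. Symmetrically y = 1000 − 0.78x.
Substituting: x = 1000 − 0.78(1000 − 0.78x), giving x(1 − 0.78·0.78) = 1000(1 − 0.78).
So x = 1000 × 0.22 / 0.3916 ≈ 561.7978, and Bob receives 1000 − x ≈ 438.2022.

438.20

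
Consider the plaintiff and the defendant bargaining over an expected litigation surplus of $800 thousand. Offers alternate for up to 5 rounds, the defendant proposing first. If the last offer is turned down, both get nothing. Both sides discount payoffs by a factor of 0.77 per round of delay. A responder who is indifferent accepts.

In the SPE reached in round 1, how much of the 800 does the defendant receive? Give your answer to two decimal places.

574.32

Round 5 (the defendant proposes): the plaintiff will accept anything ≥ 0, so the defendant offers 0 and keeps 800.
Round 4 (the plaintiff proposes): the defendant can get 800 next round, worth 0.77 × 800 = 616 now. The plaintiff offers 616 and keeps 800 − 616 = 184.
Round 3 (the defendant proposes): the plaintiff can get 184 next round, worth 0.77 × 184 = 141.68 now, so the defendant offers 141.68, keeping 658.32.
Round 2 (the plaintiff proposes): the defendant can get 658.32 next round, worth 0.77 × 658.32 = 506.9064 now. The plaintiff offers 506.9064 and keeps 800 − 506.9064 = 293.0936.
Round 1 (the defendant proposes): the plaintiff can get 293.0936 next round, worth 0.77 × 293.0936 = 225.682072 now; the defendant offers that and keeps 574.317928.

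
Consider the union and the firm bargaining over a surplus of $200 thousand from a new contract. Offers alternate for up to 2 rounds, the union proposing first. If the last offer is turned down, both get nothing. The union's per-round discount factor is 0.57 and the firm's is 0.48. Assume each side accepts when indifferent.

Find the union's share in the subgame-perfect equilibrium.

104

Round 2 (the firm proposes): rejection yields 0 for the union; the firm offers 0 and keeps 200.
Round 1 (the union proposes): the firm can get 200 next round, worth 0.48 × 200 = 96 now. The union offers 96 and keeps 200 − 96 = 104.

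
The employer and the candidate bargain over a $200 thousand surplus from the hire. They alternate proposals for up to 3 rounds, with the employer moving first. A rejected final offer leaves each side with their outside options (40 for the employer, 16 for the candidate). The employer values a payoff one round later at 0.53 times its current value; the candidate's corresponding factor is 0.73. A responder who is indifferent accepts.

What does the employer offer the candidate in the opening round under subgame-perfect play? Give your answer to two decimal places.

Round 3 (the employer proposes): the candidate gets 16 if talks fail, so the employer offers 16 and keeps 184.
Round 2 (the candidate proposes): the employer can get 184 next round, worth 0.53 × 184 = 97.52 now; the candidate offers that and keeps 102.48.
Round 1 (the employer proposes): the candidate can get 102.48 next round, worth 0.73 × 102.48 = 74.8104 now, so the employer offers 74.8104, keeping 125.1896.

74.81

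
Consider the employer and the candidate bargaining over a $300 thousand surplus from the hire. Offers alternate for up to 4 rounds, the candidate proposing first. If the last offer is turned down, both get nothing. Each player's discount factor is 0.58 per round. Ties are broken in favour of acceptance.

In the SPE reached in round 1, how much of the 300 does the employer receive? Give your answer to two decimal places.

131.61

Round 4 (the employer proposes): the candidate will accept anything ≥ 0, so the employer offers 0 and keeps 300.
Round 3 (the candidate proposes): the employer can get 300 next round, worth 0.58 × 300 = 174 now. The candidate offers 174 and keeps 300 − 174 = 126.
Round 2 (the employer proposes): the candidate can get 126 next round, worth 0.58 × 126 = 73.08 now, so the employer offers 73.08, keeping 226.92.
Round 1 (the candidate proposes): the employer can get 226.92 next round, worth 0.58 × 226.92 = 131.6136 now. The candidate offers 131.6136 and keeps 300 − 131.6136 = 168.3864.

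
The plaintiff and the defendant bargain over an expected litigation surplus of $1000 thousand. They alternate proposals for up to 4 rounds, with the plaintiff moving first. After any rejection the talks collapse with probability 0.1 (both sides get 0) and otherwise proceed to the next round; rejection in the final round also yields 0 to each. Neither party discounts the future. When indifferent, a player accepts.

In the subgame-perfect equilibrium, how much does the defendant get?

819

Round 4 (the defendant proposes): the plaintiff will accept anything ≥ 0, so the defendant offers 0 and keeps 1000.
Round 3 (the plaintiff proposes): rejecting gives the defendant an expected 0.9 × 1000 = 900. The plaintiff offers 900 and keeps 1000 − 900 = 100.
Round 2 (the defendant proposes): rejecting gives the plaintiff an expected 0.9 × 100 = 90. The defendant offers 90 and keeps 1000 − 90 = 910.
Round 1 (the plaintiff proposes): rejecting gives the defendant an expected 0.9 × 910 = 819. The plaintiff offers 819 and keeps 1000 − 819 = 181.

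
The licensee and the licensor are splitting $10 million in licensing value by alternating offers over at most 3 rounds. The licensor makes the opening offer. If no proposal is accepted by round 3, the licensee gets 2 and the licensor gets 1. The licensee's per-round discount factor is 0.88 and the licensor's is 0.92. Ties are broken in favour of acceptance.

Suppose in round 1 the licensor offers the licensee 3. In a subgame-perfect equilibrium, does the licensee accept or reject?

Round 3 (the licensor proposes): the licensee gets 2 if talks fail, so the licensor offers 2 and keeps 8.
Round 2 (the licensee proposes): the licensor can get 8 next round, worth 0.92 × 8 = 7.36 now. The licensee offers 7.36 and keeps 10 − 7.36 = 2.64.
So by rejecting in round 1, the licensee gets 2.64 next round, worth 0.88 × 2.64 = 2.3232 now.
Offer 3 ≥ 2.3232, so the licensee accepts.

Accept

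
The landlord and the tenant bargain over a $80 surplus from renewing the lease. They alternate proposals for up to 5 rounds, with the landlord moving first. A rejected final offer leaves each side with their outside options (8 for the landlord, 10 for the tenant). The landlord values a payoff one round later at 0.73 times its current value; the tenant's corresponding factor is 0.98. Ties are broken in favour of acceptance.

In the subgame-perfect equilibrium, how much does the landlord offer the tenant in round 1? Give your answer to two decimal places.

41.43

Round 5 (the landlord proposes): the tenant gets 10 if talks fail, so the landlord offers 10 and keeps 70.
Round 4 (the tenant proposes): the landlord can get 70 next round, worth 0.73 × 70 = 51.1 now, so the tenant offers 51.1, keeping 28.9.
Round 3 (the landlord proposes): the tenant can get 28.9 next round, worth 0.98 × 28.9 = 28.322 now, so the landlord offers 28.322, keeping 51.678.
Round 2 (the tenant proposes): the landlord can get 51.678 next round, worth 0.73 × 51.678 = 37.72494 now. The tenant offers 37.72494 and keeps 80 − 37.72494 = 42.27506.
Round 1 (the landlord proposes): the tenant can get 42.27506 next round, worth 0.98 × 42.27506 = 41.4295588 now. The landlord offers 41.4295588 and keeps 80 − 41.4295588 = 38.5704412.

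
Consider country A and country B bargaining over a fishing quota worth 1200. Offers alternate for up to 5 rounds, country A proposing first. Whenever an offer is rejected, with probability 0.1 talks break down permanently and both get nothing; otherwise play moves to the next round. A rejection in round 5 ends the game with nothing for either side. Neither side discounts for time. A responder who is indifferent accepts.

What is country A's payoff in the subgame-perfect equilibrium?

1004.52

By backward induction:
Round 5 (country A proposes): country B will accept anything ≥ 0, so country A offers 0 and keeps 1200.
Round 4 (country B proposes): rejecting gives country A an expected 0.9 × 1200 = 1080, so country B offers 1080, keeping 120.
Round 3 (country A proposes): rejecting gives country B an expected 0.9 × 120 = 108; country A offers that and keeps 1092.
Round 2 (country B proposes): rejecting gives country A an expected 0.9 × 1092 = 982.8; country B offers that and keeps 217.2.
Round 1 (country A proposes): rejecting gives country B an expected 0.9 × 217.2 = 195.48; country A offers that and keeps 1004.52.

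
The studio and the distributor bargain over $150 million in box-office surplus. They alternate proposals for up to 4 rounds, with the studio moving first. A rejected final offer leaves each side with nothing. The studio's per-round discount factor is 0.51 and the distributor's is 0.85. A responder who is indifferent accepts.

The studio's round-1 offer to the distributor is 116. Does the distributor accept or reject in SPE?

Round 4 (the distributor proposes): rejection yields 0 for the studio; the distributor offers 0 and keeps 150.
Round 3 (the studio proposes): the distributor can get 150 next round, worth 0.85 × 150 = 127.5 now; the studio offers that and keeps 22.5.
Round 2 (the distributor proposes): the studio can get 22.5 next round, worth 0.51 × 22.5 = 11.475 now, so the distributor offers 11.475, keeping 138.525.
So by rejecting in round 1, the distributor gets 138.525 next round, worth 0.85 × 138.525 = 117.74625 now.
Offer 116 < 117.74625, so the distributor rejects.

Reject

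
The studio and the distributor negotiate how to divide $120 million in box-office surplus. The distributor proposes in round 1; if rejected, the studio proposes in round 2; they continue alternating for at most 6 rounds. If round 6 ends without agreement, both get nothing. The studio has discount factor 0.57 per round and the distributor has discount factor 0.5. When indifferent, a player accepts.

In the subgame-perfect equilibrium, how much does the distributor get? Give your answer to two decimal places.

Round 6 (the studio proposes): the distributor will accept anything ≥ 0, so the studio offers 0 and keeps 120.
Round 5 (the distributor proposes): the studio can get 120 next round, worth 0.57 × 120 = 68.4 now. The distributor offers 68.4 and keeps 120 − 68.4 = 51.6.
Round 4 (the studio proposes): the distributor can get 51.6 next round, worth 0.5 × 51.6 = 25.8 now; the studio offers that and keeps 94.2.
Round 3 (the distributor proposes): the studio can get 94.2 next round, worth 0.57 × 94.2 = 53.694 now. The distributor offers 53.694 and keeps 120 − 53.694 = 66.306.
Round 2 (the studio proposes): the distributor can get 66.306 next round, worth 0.5 × 66.306 = 33.153 now, so the studio offers 33.153, keeping 86.847.
Round 1 (the distributor proposes): the studio can get 86.847 next round, worth 0.57 × 86.847 = 49.50279 now. The distributor offers 49.50279 and keeps 120 − 49.50279 = 70.49721.

70.50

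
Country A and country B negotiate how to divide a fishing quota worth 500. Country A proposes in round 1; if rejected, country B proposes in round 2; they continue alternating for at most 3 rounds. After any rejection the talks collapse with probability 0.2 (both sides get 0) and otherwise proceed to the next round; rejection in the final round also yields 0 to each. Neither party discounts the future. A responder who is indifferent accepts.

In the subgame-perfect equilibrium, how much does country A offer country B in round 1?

80

By backward induction:
Round 3 (country A proposes): country B will accept anything ≥ 0, so country A offers 0 and keeps 500.
Round 2 (country B proposes): rejecting gives country A an expected 0.8 × 500 = 400. Country B offers 400 and keeps 500 − 400 = 100.
Round 1 (country A proposes): rejecting gives country B an expected 0.8 × 100 = 80. Country A offers 80 and keeps 500 − 80 = 420.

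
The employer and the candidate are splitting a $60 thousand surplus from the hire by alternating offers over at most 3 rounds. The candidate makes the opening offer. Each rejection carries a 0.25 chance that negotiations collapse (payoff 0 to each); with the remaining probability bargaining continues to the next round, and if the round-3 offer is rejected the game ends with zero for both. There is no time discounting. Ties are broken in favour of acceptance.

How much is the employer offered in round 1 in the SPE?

Round 3 (the candidate proposes): rejection yields 0 for the employer; the candidate offers 0 and keeps 60.
Round 2 (the employer proposes): rejecting gives the candidate an expected 0.75 × 60 = 45. The employer offers 45 and keeps 60 − 45 = 15.
Round 1 (the candidate proposes): rejecting gives the employer an expected 0.75 × 15 = 11.25, so the candidate offers 11.25, keeping 48.75.

11.25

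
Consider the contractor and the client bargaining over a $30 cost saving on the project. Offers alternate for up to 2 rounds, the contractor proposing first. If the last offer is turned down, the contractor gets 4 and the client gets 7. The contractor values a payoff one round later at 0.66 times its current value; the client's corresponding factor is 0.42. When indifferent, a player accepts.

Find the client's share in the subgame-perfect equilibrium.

Round 2 (the client proposes): the contractor gets 4 if talks fail, so the client offers 4 and keeps 26.
Round 1 (the contractor proposes): the client can get 26 next round, worth 0.42 × 26 = 10.92 now, so the contractor offers 10.92, keeping 19.08.

10.92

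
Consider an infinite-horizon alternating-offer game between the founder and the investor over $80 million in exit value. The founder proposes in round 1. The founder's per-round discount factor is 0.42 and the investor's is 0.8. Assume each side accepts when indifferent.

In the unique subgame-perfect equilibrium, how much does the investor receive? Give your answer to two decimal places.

55.90

In a stationary SPE each proposer offers the other exactly their discounted continuation value.
If the founder keeps x when proposing and the investor keeps y when proposing, then x = 80 − 0.8y and y = 80 − 0.42x.
Solving: x = 80(1 − 0.8) / (1 − 0.42·0.8) = 16 / 0.664 ≈ 24.0964.
The investor gets 80 − 24.0964 ≈ 55.9036.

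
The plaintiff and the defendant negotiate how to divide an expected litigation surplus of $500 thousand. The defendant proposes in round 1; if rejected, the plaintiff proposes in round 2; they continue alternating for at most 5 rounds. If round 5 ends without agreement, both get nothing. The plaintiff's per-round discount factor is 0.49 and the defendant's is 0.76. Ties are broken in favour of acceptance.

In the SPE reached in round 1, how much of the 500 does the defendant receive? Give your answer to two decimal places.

419.30

Round 5 (the defendant proposes): rejection yields 0 for the plaintiff; the defendant offers 0 and keeps 500.
Round 4 (the plaintiff proposes): the defendant can get 500 next round, worth 0.76 × 500 = 380 now. The plaintiff offers 380 and keeps 500 − 380 = 120.
Round 3 (the defendant proposes): the plaintiff can get 120 next round, worth 0.49 × 120 = 58.8 now; the defendant offers that and keeps 441.2.
Round 2 (the plaintiff proposes): the defendant can get 441.2 next round, worth 0.76 × 441.2 = 335.312 now. The plaintiff offers 335.312 and keeps 500 − 335.312 = 164.688.
Round 1 (the defendant proposes): the plaintiff can get 164.688 next round, worth 0.49 × 164.688 = 80.69712 now. The defendant offers 80.69712 and keeps 500 − 80.69712 = 419.30288.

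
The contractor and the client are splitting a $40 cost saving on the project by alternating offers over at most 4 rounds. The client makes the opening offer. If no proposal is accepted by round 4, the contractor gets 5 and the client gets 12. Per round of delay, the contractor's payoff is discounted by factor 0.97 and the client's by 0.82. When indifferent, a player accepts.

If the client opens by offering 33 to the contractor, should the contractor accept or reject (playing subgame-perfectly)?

Accept

Round 4 (the contractor proposes): the client gets 12 if talks fail, so the contractor offers 12 and keeps 28.
Round 3 (the client proposes): the contractor can get 28 next round, worth 0.97 × 28 = 27.16 now; the client offers that and keeps 12.84.
Round 2 (the contractor proposes): the client can get 12.84 next round, worth 0.82 × 12.84 = 10.5288 now; the contractor offers that and keeps 29.4712.
So by rejecting in round 1, the contractor gets 29.4712 next round, worth 0.97 × 29.4712 = 28.587064 now.
Offer 33 ≥ 28.587064, so the contractor accepts.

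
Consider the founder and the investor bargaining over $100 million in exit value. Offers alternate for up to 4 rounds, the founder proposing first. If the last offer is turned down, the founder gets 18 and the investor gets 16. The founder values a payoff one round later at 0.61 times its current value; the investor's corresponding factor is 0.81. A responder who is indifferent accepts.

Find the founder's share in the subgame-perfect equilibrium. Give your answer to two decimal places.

Work backward from the last round.
Round 4 (the investor proposes): the founder gets 18 if talks fail, so the investor offers 18 and keeps 82.
Round 3 (the founder proposes): the investor can get 82 next round, worth 0.81 × 82 = 66.42 now, so the founder offers 66.42, keeping 33.58.
Round 2 (the investor proposes): the founder can get 33.58 next round, worth 0.61 × 33.58 = 20.4838 now; the investor offers that and keeps 79.5162.
Round 1 (the founder proposes): the investor can get 79.5162 next round, worth 0.81 × 79.5162 = 64.408122 now; the founder offers that and keeps 35.591878.

35.59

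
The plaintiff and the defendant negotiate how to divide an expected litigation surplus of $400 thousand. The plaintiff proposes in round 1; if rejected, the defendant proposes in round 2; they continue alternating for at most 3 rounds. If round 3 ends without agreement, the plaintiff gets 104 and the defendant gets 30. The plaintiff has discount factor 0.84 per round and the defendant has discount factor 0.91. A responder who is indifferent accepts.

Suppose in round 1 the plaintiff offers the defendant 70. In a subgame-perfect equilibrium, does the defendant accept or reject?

Reject

Round 3 (the plaintiff proposes): the defendant gets 30 if talks fail, so the plaintiff offers 30 and keeps 370.
Round 2 (the defendant proposes): the plaintiff can get 370 next round, worth 0.84 × 370 = 310.8 now, so the defendant offers 310.8, keeping 89.2.
So by rejecting in round 1, the defendant gets 89.2 next round, worth 0.91 × 89.2 = 81.172 now.
Offer 70 < 81.172, so the defendant rejects.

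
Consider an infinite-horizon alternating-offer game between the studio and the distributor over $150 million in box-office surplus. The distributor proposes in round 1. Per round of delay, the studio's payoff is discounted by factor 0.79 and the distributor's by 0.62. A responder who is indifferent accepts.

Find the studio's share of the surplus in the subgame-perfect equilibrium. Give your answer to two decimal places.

When the distributor proposes, the studio accepts any offer worth at least 0.79 times what the studio would get by proposing next round; and vice versa.
This gives x = 150 − 0.79y and y = 150 − 0.62x, where x and y are each side's share when it proposes.
Hence (1 − 0.79·0.62)x = 150(1 − 0.79), i.e. 0.5102·x = 31.5.
x ≈ 61.7405; the studio's share is 150 − x ≈ 88.2595.

88.26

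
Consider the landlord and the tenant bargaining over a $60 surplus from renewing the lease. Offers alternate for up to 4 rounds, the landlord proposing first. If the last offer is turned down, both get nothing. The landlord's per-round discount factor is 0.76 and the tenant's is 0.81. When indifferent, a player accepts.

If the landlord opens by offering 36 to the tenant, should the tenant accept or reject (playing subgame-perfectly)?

Work out the tenant's continuation value if the offer is rejected.
Round 4 (the tenant proposes): the landlord will accept anything ≥ 0, so the tenant offers 0 and keeps 60.
Round 3 (the landlord proposes): the tenant can get 60 next round, worth 0.81 × 60 = 48.6 now; the landlord offers that and keeps 11.4.
Round 2 (the tenant proposes): the landlord can get 11.4 next round, worth 0.76 × 11.4 = 8.664 now. The tenant offers 8.664 and keeps 60 − 8.664 = 51.336.
So by rejecting in round 1, the tenant gets 51.336 next round, worth 0.81 × 51.336 = 41.58216 now.
Offer 36 < 41.58216, so the tenant rejects.

Reject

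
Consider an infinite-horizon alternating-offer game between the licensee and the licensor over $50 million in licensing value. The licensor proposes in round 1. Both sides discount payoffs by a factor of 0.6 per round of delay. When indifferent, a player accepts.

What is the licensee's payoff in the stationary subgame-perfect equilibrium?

Let x be the licensor's share when the licensor proposes and y be the licensee's share when the licensee proposes.
The licensee accepts iff offered ≥ 0.6·y, so x = 50 − 0.6y. Symmetrically y = 50 − 0.6x.
Substituting: x = 50 − 0.6(50 − 0.6x), giving x(1 − 0.6·0.6) = 50(1 − 0.6).
So x = 50 × 0.4 / 0.64 = 31.25, and the licensee receives 50 − x = 18.75.

18.75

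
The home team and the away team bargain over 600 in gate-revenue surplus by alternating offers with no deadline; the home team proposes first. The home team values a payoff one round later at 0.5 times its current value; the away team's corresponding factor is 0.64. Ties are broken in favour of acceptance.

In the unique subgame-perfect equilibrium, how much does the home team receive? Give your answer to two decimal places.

In a stationary SPE each proposer offers the other exactly their discounted continuation value.
If the home team keeps x when proposing and the away team keeps y when proposing, then x = 600 − 0.64y and y = 600 − 0.5x.
Solving: x = 600(1 − 0.64) / (1 − 0.5·0.64) = 216 / 0.68 ≈ 317.6471.
The away team gets 600 − 317.6471 ≈ 282.3529.

317.65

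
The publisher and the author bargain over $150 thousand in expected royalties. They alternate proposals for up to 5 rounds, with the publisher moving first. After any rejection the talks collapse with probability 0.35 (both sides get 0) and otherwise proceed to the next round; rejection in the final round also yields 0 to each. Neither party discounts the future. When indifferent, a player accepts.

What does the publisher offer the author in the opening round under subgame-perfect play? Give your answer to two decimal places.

48.54

Round 5 (the publisher proposes): rejection yields 0 for the author; the publisher offers 0 and keeps 150.
Round 4 (the author proposes): rejecting gives the publisher an expected 0.65 × 150 = 97.5, so the author offers 97.5, keeping 52.5.
Round 3 (the publisher proposes): rejecting gives the author an expected 0.65 × 52.5 = 34.125, so the publisher offers 34.125, keeping 115.875.
Round 2 (the author proposes): rejecting gives the publisher an expected 0.65 × 115.875 = 75.31875; the author offers that and keeps 74.68125.
Round 1 (the publisher proposes): rejecting gives the author an expected 0.65 × 74.68125 = 48.5428125; the publisher offers that and keeps 101.4571875.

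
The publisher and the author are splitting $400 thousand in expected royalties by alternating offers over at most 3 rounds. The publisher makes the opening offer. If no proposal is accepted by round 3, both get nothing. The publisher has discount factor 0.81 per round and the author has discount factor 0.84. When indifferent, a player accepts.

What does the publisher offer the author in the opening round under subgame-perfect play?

Round 3 (the publisher proposes): rejection yields 0 for the author; the publisher offers 0 and keeps 400.
Round 2 (the author proposes): the publisher can get 400 next round, worth 0.81 × 400 = 324 now; the author offers that and keeps 76.
Round 1 (the publisher proposes): the author can get 76 next round, worth 0.84 × 76 = 63.84 now, so the publisher offers 63.84, keeping 336.16.

63.84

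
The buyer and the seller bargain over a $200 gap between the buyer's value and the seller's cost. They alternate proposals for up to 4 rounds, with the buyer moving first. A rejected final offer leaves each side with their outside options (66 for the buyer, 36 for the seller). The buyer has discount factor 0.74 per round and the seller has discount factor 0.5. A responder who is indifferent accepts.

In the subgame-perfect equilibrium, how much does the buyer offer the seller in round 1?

Round 4 (the seller proposes): the buyer gets 66 if talks fail, so the seller offers 66 and keeps 134.
Round 3 (the buyer proposes): the seller can get 134 next round, worth 0.5 × 134 = 67 now, so the buyer offers 67, keeping 133.
Round 2 (the seller proposes): the buyer can get 133 next round, worth 0.74 × 133 = 98.42 now. The seller offers 98.42 and keeps 200 − 98.42 = 101.58.
Round 1 (the buyer proposes): the seller can get 101.58 next round, worth 0.5 × 101.58 = 50.79 now. The buyer offers 50.79 and keeps 200 − 50.79 = 149.21.

50.79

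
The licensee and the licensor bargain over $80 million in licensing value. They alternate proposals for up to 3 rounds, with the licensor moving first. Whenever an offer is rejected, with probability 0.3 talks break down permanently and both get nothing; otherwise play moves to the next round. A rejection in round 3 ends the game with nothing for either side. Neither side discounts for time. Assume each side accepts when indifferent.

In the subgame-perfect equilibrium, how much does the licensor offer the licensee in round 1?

16.8

Round 3 (the licensor proposes): the licensee will accept anything ≥ 0, so the licensor offers 0 and keeps 80.
Round 2 (the licensee proposes): rejecting gives the licensor an expected 0.7 × 80 = 56. The licensee offers 56 and keeps 80 − 56 = 24.
Round 1 (the licensor proposes): rejecting gives the licensee an expected 0.7 × 24 = 16.8, so the licensor offers 16.8, keeping 63.2.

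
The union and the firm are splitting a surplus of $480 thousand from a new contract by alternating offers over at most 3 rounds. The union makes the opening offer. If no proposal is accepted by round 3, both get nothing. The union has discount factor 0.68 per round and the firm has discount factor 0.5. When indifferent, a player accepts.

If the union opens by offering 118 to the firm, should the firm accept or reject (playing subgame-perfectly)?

Accept

Round 3 (the union proposes): rejection yields 0 for the firm; the union offers 0 and keeps 480.
Round 2 (the firm proposes): the union can get 480 next round, worth 0.68 × 480 = 326.4 now. The firm offers 326.4 and keeps 480 − 326.4 = 153.6.
So by rejecting in round 1, the firm gets 153.6 next round, worth 0.5 × 153.6 = 76.8 now.
Offer 118 ≥ 76.8, so the firm accepts.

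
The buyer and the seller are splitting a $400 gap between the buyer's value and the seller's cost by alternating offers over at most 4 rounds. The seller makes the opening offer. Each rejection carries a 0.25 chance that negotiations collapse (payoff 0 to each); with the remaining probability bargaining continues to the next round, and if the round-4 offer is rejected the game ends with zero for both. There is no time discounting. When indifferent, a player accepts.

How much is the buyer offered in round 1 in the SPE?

By backward induction:
Round 4 (the buyer proposes): rejection yields 0 for the seller; the buyer offers 0 and keeps 400.
Round 3 (the seller proposes): rejecting gives the buyer an expected 0.75 × 400 = 300. The seller offers 300 and keeps 400 − 300 = 100.
Round 2 (the buyer proposes): rejecting gives the seller an expected 0.75 × 100 = 75, so the buyer offers 75, keeping 325.
Round 1 (the seller proposes): rejecting gives the buyer an expected 0.75 × 325 = 243.75; the seller offers that and keeps 156.25.

243.75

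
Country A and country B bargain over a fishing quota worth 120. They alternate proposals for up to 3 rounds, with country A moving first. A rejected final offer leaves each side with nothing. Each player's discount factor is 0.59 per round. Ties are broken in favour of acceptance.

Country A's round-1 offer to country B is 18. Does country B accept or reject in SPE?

Reject

Round 3 (country A proposes): rejection yields 0 for country B; country A offers 0 and keeps 120.
Round 2 (country B proposes): country A can get 120 next round, worth 0.59 × 120 = 70.8 now; country B offers that and keeps 49.2.
So by rejecting in round 1, country B gets 49.2 next round, worth 0.59 × 49.2 = 29.028 now.
Offer 18 < 29.028, so country B rejects.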